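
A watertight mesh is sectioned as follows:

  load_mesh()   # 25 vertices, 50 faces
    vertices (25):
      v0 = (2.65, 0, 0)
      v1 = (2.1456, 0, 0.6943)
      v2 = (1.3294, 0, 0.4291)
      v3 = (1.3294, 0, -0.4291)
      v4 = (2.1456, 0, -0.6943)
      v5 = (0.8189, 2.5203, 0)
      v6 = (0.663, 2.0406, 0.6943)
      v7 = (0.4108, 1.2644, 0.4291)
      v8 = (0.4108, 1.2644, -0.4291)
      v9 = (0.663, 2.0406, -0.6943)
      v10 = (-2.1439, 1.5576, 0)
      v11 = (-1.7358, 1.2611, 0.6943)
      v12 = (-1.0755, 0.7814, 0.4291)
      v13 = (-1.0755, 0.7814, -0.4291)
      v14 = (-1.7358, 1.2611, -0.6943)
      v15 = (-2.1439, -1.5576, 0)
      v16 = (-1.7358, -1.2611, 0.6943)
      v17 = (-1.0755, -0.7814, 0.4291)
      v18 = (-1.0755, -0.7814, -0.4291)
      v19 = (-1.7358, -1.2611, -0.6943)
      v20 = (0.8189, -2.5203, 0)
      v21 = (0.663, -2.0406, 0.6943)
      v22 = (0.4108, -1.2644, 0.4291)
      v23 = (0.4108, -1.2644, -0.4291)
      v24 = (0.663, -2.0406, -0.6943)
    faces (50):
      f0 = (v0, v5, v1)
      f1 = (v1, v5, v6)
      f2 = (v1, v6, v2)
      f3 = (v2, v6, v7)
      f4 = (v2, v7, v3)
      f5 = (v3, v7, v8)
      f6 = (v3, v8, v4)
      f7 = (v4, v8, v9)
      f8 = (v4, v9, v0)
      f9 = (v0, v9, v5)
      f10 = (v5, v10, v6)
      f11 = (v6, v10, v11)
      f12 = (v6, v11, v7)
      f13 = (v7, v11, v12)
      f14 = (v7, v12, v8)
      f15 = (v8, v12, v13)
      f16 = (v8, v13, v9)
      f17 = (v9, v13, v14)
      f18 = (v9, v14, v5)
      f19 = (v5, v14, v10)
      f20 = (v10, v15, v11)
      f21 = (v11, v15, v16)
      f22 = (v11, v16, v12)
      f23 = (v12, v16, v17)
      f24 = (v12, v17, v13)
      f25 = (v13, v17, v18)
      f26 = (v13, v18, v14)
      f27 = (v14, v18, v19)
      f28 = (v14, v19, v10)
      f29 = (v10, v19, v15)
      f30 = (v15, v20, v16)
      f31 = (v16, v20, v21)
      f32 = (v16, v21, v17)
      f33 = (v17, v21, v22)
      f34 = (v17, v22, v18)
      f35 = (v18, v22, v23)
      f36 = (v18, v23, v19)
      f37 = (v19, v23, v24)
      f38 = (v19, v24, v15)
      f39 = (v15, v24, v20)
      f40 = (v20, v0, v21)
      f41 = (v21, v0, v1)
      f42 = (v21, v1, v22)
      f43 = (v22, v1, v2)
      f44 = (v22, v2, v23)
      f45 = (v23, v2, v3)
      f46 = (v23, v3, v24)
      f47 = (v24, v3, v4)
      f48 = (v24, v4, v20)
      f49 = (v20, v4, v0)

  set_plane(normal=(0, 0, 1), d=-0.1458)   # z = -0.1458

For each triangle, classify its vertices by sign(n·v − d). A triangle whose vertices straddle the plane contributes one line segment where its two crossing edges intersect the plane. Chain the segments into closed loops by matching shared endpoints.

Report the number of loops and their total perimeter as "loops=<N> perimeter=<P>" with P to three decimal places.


Straddling triangles (20 of 50):
  (v2,v7,v3) [++-] → (1.02616, 0.41739, -0.1458)–(1.3294, 0, -0.1458)  len=0.5159
  (v3,v7,v8) [-+-] → (1.02616, 0.41739, -0.1458)–(0.4108, 1.2644, -0.1458)  len=1.0469
  (v4,v9,v0) [--+] → (2.23274, 0.428517, -0.1458)–(2.54408, 0, -0.1458)  len=0.5297
  (v0,v9,v5) [+-+] → (2.23274, 0.428517, -0.1458)–(0.786162, 2.41957, -0.1458)  len=2.4611
  (v7,v12,v8) [++-] → (-0.0798418, 1.10496, -0.1458)–(0.4108, 1.2644, -0.1458)  len=0.5159
  (v8,v12,v13) [-+-] → (-0.0798418, 1.10496, -0.1458)–(-1.0755, 0.7814, -0.1458)  len=1.0469
  (v9,v14,v5) [--+] → (0.282424, 2.25587, -0.1458)–(0.786162, 2.41957, -0.1458)  len=0.5297
  (v5,v14,v10) [+-+] → (0.282424, 2.25587, -0.1458)–(-2.0582, 1.49534, -0.1458)  len=2.4611
  (v12,v17,v13) [++-] → (-1.0755, 0.265505, -0.1458)–(-1.0755, 0.7814, -0.1458)  len=0.5159
  (v13,v17,v18) [-+-] → (-1.0755, 0.265505, -0.1458)–(-1.0755, -0.7814, -0.1458)  len=1.0469
  (v14,v19,v10) [--+] → (-2.0582, 0.965685, -0.1458)–(-2.0582, 1.49534, -0.1458)  len=0.5297
  (v10,v19,v15) [+-+] → (-2.0582, 0.965685, -0.1458)–(-2.0582, -1.49534, -0.1458)  len=2.4610
  (v17,v22,v18) [++-] → (-0.584858, -0.940843, -0.1458)–(-1.0755, -0.7814, -0.1458)  len=0.5159
  (v18,v22,v23) [-+-] → (-0.584858, -0.940843, -0.1458)–(0.4108, -1.2644, -0.1458)  len=1.0469
  (v19,v24,v15) [--+] → (-1.55446, -1.65903, -0.1458)–(-2.0582, -1.49534, -0.1458)  len=0.5297
  (v15,v24,v20) [+-+] → (-1.55446, -1.65903, -0.1458)–(0.786162, -2.41957, -0.1458)  len=2.4611
  (v22,v2,v23) [++-] → (0.714039, -0.84701, -0.1458)–(0.4108, -1.2644, -0.1458)  len=0.5159
  (v23,v2,v3) [-+-] → (0.714039, -0.84701, -0.1458)–(1.3294, 0, -0.1458)  len=1.0469
  (v24,v4,v20) [--+] → (1.0975, -1.99105, -0.1458)–(0.786162, -2.41957, -0.1458)  len=0.5297
  (v20,v4,v0) [+-+] → (1.0975, -1.99105, -0.1458)–(2.54408, 0, -0.1458)  len=2.4611

Chained into 2 loop(s):
  loop 1: 10 segments, perimeter = 7.8141
  loop 2: 10 segments, perimeter = 14.9537
Total perimeter = 22.768

loops=2 perimeter=22.768


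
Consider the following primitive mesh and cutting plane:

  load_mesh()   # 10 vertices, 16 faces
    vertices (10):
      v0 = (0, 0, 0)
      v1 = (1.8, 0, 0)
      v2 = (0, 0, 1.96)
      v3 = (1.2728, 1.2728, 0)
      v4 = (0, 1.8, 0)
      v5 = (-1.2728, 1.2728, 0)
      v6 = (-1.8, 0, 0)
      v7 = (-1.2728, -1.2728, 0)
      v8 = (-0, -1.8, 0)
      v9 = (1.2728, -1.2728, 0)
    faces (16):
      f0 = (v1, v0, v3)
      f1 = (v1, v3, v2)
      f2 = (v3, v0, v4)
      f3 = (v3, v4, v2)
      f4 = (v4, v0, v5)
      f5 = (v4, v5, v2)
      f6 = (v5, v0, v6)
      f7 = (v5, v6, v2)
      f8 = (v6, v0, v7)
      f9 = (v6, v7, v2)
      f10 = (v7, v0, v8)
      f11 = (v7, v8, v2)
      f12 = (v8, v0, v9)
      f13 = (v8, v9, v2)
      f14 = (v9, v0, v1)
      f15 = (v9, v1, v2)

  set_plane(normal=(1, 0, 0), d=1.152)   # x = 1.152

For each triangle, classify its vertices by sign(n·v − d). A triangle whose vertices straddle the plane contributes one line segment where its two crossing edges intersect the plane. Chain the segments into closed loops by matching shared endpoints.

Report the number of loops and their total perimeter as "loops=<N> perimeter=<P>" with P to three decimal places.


Straddling triangles (8 of 16):
  (v1,v0,v3) [+-+] → (1.152, 0, 0)–(1.152, 1.152, 0)  len=1.1520
  (v1,v3,v2) [++-] → (1.152, 1.152, 0.186021)–(1.152, 0, 0.7056)  len=1.2638
  (v3,v0,v4) [+--] → (1.152, 1.152, 0)–(1.152, 1.32284, 0)  len=0.1708
  (v3,v4,v2) [+--] → (1.152, 1.32284, 0)–(1.152, 1.152, 0.186021)  len=0.2526
  (v8,v0,v9) [--+] → (1.152, -1.152, 0)–(1.152, -1.32284, 0)  len=0.1708
  (v8,v9,v2) [-+-] → (1.152, -1.32284, 0)–(1.152, -1.152, 0.186021)  len=0.2526
  (v9,v0,v1) [+-+] → (1.152, -1.152, 0)–(1.152, 0, 0)  len=1.1520
  (v9,v1,v2) [++-] → (1.152, 0, 0.7056)–(1.152, -1.152, 0.186021)  len=1.2638

Chained into 1 loop(s):
  loop 1: 8 segments, perimeter = 5.6783
Total perimeter = 5.678

loops=1 perimeter=5.678


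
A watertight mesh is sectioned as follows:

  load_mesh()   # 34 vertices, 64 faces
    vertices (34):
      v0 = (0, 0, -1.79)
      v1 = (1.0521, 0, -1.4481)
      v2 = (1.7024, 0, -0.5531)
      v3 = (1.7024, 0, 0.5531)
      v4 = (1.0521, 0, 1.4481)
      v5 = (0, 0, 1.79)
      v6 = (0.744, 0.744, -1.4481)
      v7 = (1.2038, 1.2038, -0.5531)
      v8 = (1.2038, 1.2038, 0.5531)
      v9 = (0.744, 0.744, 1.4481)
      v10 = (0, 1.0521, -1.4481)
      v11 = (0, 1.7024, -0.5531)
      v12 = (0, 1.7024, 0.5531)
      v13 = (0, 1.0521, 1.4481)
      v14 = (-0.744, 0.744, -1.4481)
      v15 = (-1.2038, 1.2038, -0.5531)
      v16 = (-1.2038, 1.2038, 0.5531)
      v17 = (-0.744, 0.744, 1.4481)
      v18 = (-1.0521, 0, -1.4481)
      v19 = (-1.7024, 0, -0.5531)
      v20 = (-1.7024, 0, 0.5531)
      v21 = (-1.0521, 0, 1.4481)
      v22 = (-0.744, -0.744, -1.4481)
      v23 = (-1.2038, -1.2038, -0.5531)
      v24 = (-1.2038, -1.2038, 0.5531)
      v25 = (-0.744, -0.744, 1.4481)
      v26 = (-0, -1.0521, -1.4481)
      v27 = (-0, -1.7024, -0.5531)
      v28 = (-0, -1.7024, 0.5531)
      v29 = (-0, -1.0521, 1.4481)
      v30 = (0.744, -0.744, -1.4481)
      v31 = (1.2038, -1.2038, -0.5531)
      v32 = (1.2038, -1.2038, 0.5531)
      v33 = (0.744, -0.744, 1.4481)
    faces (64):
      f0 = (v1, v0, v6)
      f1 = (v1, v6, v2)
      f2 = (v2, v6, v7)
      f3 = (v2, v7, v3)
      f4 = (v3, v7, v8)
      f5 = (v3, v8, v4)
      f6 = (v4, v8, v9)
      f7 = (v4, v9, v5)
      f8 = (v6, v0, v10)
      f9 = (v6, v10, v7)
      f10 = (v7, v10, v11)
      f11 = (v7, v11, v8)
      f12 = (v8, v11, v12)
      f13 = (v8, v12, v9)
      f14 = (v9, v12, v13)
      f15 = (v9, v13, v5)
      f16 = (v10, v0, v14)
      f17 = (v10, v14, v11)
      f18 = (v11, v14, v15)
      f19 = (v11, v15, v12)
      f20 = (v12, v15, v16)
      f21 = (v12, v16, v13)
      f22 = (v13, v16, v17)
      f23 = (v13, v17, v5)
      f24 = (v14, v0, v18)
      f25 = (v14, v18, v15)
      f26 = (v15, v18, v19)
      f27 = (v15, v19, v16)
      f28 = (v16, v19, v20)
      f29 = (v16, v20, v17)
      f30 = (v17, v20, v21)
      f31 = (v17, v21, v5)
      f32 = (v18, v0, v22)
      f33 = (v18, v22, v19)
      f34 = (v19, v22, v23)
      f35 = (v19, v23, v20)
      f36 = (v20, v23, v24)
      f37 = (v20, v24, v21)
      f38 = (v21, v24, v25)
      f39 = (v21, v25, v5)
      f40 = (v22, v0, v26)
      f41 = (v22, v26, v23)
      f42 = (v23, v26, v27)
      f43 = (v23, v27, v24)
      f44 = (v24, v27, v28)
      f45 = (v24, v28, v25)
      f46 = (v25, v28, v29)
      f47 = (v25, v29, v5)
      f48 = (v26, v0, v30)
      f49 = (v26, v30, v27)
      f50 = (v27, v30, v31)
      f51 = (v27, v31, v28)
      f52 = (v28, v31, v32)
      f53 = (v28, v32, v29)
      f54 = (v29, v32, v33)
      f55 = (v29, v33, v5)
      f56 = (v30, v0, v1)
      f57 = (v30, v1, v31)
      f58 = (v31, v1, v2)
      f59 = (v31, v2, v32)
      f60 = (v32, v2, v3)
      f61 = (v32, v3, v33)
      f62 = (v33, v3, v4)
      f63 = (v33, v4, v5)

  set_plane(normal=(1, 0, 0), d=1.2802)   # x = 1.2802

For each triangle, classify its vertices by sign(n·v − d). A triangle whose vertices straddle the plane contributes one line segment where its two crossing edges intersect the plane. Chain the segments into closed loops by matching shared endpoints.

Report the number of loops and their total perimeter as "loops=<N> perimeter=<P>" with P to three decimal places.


Straddling triangles (10 of 64):
  (v1,v6,v2) [--+] → (1.2802, 0.327751, -0.947371)–(1.2802, 0, -1.13417)  len=0.3772
  (v2,v6,v7) [+--] → (1.2802, 0.327751, -0.947371)–(1.2802, 1.01934, -0.5531)  len=0.7961
  (v2,v7,v3) [+-+] → (1.2802, 1.01934, -0.5531)–(1.2802, 1.01934, -0.383598)  len=0.1695
  (v3,v7,v8) [+--] → (1.2802, 1.01934, -0.383598)–(1.2802, 1.01934, 0.5531)  len=0.9367
  (v3,v8,v4) [+--] → (1.2802, 1.01934, 0.5531)–(1.2802, 0, 1.13417)  len=1.1733
  (v31,v1,v2) [--+] → (1.2802, 0, -1.13417)–(1.2802, -1.01934, -0.5531)  len=1.1733
  (v31,v2,v32) [-+-] → (1.2802, -1.01934, -0.5531)–(1.2802, -1.01934, 0.383598)  len=0.9367
  (v32,v2,v3) [-++] → (1.2802, -1.01934, 0.383598)–(1.2802, -1.01934, 0.5531)  len=0.1695
  (v32,v3,v33) [-+-] → (1.2802, -1.01934, 0.5531)–(1.2802, -0.327751, 0.947371)  len=0.7961
  (v33,v3,v4) [-+-] → (1.2802, -0.327751, 0.947371)–(1.2802, 0, 1.13417)  len=0.3772

Chained into 1 loop(s):
  loop 1: 10 segments, perimeter = 6.9057
Total perimeter = 6.906

loops=1 perimeter=6.906


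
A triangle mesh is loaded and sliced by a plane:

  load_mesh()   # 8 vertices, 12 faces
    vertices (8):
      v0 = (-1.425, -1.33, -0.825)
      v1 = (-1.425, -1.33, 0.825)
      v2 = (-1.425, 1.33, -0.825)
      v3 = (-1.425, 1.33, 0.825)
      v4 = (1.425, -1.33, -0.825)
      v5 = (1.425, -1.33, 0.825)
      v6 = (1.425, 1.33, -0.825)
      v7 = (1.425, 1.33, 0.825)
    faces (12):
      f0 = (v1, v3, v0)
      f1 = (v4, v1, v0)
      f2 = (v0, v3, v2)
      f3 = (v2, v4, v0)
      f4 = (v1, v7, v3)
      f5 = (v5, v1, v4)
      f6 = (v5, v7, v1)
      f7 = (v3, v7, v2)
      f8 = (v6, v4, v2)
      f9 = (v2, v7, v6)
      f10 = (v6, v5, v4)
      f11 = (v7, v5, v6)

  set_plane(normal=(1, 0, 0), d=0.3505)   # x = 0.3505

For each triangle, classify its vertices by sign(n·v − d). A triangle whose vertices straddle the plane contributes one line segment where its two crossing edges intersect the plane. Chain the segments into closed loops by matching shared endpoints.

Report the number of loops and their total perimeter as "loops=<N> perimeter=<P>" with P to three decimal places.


Straddling triangles (8 of 12):
  (v4,v1,v0) [+--] → (0.3505, -1.33, -0.202921)–(0.3505, -1.33, -0.825)  len=0.6221
  (v2,v4,v0) [-+-] → (0.3505, -0.327133, -0.825)–(0.3505, -1.33, -0.825)  len=1.0029
  (v1,v7,v3) [-+-] → (0.3505, 0.327133, 0.825)–(0.3505, 1.33, 0.825)  len=1.0029
  (v5,v1,v4) [+-+] → (0.3505, -1.33, 0.825)–(0.3505, -1.33, -0.202921)  len=1.0279
  (v5,v7,v1) [++-] → (0.3505, 0.327133, 0.825)–(0.3505, -1.33, 0.825)  len=1.6571
  (v3,v7,v2) [-+-] → (0.3505, 1.33, 0.825)–(0.3505, 1.33, 0.202921)  len=0.6221
  (v6,v4,v2) [++-] → (0.3505, -0.327133, -0.825)–(0.3505, 1.33, -0.825)  len=1.6571
  (v2,v7,v6) [-++] → (0.3505, 1.33, 0.202921)–(0.3505, 1.33, -0.825)  len=1.0279

Chained into 1 loop(s):
  loop 1: 8 segments, perimeter = 8.6200
Total perimeter = 8.620

loops=1 perimeter=8.620


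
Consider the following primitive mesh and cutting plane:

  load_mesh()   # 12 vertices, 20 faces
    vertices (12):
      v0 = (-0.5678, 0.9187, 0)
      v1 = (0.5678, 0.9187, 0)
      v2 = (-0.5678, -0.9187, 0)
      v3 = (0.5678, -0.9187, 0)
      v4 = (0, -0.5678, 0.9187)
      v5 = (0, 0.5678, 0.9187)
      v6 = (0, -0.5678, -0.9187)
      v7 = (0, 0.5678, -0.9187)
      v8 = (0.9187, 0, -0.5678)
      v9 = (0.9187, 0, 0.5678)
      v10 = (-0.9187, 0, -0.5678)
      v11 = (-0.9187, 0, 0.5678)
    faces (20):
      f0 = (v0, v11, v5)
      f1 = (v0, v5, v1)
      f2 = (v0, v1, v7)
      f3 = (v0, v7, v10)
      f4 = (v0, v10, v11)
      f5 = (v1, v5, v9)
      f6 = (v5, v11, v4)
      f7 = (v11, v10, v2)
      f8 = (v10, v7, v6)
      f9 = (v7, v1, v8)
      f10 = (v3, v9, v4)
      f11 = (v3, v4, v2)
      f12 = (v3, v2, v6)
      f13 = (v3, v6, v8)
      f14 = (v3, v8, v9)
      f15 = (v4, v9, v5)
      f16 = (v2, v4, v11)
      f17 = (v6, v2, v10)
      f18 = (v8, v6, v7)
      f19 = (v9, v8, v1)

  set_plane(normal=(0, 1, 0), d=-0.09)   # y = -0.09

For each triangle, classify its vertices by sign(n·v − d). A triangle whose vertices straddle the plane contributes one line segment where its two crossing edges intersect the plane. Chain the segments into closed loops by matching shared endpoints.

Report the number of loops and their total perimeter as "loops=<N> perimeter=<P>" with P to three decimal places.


Straddling triangles (10 of 20):
  (v5,v11,v4) [++-] → (-0.77308, -0.09, 0.62342)–(0, -0.09, 0.9187)  len=0.8276
  (v11,v10,v2) [++-] → (-0.884324, -0.09, -0.512176)–(-0.884324, -0.09, 0.512176)  len=1.0244
  (v10,v7,v6) [++-] → (0, -0.09, -0.9187)–(-0.77308, -0.09, -0.62342)  len=0.8276
  (v3,v9,v4) [-+-] → (0.884324, -0.09, 0.512176)–(0.77308, -0.09, 0.62342)  len=0.1573
  (v3,v6,v8) [--+] → (0.77308, -0.09, -0.62342)–(0.884324, -0.09, -0.512176)  len=0.1573
  (v3,v8,v9) [-++] → (0.884324, -0.09, -0.512176)–(0.884324, -0.09, 0.512176)  len=1.0244
  (v4,v9,v5) [-++] → (0.77308, -0.09, 0.62342)–(0, -0.09, 0.9187)  len=0.8276
  (v2,v4,v11) [--+] → (-0.77308, -0.09, 0.62342)–(-0.884324, -0.09, 0.512176)  len=0.1573
  (v6,v2,v10) [--+] → (-0.884324, -0.09, -0.512176)–(-0.77308, -0.09, -0.62342)  len=0.1573
  (v8,v6,v7) [+-+] → (0.77308, -0.09, -0.62342)–(0, -0.09, -0.9187)  len=0.8276

Chained into 1 loop(s):
  loop 1: 10 segments, perimeter = 5.9882
Total perimeter = 5.988

loops=1 perimeter=5.988


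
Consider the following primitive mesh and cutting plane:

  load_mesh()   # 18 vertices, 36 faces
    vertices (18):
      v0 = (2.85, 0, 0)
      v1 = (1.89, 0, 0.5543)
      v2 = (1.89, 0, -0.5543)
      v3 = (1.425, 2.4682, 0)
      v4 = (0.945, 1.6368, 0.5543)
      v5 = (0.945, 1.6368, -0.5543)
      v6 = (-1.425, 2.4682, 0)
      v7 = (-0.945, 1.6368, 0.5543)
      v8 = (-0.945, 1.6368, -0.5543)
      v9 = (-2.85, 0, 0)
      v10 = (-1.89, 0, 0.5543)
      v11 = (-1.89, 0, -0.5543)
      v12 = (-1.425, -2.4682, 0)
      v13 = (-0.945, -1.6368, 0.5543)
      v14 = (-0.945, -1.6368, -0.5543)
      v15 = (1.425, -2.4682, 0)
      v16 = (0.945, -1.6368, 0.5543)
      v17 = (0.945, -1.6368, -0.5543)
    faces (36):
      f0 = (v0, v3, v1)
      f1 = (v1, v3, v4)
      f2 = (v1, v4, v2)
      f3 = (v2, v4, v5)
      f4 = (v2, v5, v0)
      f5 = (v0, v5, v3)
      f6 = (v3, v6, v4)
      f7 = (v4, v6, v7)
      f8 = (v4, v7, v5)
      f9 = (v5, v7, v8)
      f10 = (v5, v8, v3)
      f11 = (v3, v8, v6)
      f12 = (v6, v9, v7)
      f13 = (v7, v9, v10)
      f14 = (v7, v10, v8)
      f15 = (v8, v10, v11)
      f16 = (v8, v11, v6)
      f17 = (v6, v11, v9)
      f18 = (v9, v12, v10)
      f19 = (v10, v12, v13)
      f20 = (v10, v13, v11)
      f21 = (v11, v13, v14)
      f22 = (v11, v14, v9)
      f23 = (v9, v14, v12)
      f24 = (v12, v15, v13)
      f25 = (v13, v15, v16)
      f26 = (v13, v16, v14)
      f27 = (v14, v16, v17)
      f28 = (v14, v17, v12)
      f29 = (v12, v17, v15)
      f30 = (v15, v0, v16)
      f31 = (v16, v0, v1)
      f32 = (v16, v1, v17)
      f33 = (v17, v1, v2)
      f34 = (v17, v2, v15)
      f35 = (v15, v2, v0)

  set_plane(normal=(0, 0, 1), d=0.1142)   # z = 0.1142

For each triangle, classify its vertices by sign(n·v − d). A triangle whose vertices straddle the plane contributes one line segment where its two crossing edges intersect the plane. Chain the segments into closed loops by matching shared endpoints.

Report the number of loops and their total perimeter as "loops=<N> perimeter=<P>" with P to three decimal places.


loops=2 perimeter=27.253

Straddling triangles (24 of 36):
  (v0,v3,v1) [--+] → (1.5208, 1.95969, 0.1142)–(2.65222, 0, 0.1142)  len=2.2628
  (v1,v3,v4) [+-+] → (1.5208, 1.95969, 0.1142)–(1.32611, 2.29691, 0.1142)  len=0.3894
  (v1,v4,v2) [++-] → (1.32015, 0.987011, 0.1142)–(1.89, 0, 0.1142)  len=1.1397
  (v2,v4,v5) [-+-] → (1.32015, 0.987011, 0.1142)–(0.945, 1.6368, 0.1142)  len=0.7503
  (v3,v6,v4) [--+] → (-0.936719, 2.29691, 0.1142)–(1.32611, 2.29691, 0.1142)  len=2.2628
  (v4,v6,v7) [+-+] → (-0.936719, 2.29691, 0.1142)–(-1.32611, 2.29691, 0.1142)  len=0.3894
  (v4,v7,v5) [++-] → (-0.194694, 1.6368, 0.1142)–(0.945, 1.6368, 0.1142)  len=1.1397
  (v5,v7,v8) [-+-] → (-0.194694, 1.6368, 0.1142)–(-0.945, 1.6368, 0.1142)  len=0.7503
  (v6,v9,v7) [--+] → (-2.45752, 0.337223, 0.1142)–(-1.32611, 2.29691, 0.1142)  len=2.2628
  (v7,v9,v10) [+-+] → (-2.45752, 0.337223, 0.1142)–(-2.65222, 0, 0.1142)  len=0.3894
  (v7,v10,v8) [++-] → (-1.51485, 0.649789, 0.1142)–(-0.945, 1.6368, 0.1142)  len=1.1397
  (v8,v10,v11) [-+-] → (-1.51485, 0.649789, 0.1142)–(-1.89, 0, 0.1142)  len=0.7503
  (v9,v12,v10) [--+] → (-1.5208, -1.95969, 0.1142)–(-2.65222, 0, 0.1142)  len=2.2628
  (v10,v12,v13) [+-+] → (-1.5208, -1.95969, 0.1142)–(-1.32611, -2.29691, 0.1142)  len=0.3894
  (v10,v13,v11) [++-] → (-1.32015, -0.987011, 0.1142)–(-1.89, 0, 0.1142)  len=1.1397
  (v11,v13,v14) [-+-] → (-1.32015, -0.987011, 0.1142)–(-0.945, -1.6368, 0.1142)  len=0.7503
  (v12,v15,v13) [--+] → (0.936719, -2.29691, 0.1142)–(-1.32611, -2.29691, 0.1142)  len=2.2628
  (v13,v15,v16) [+-+] → (0.936719, -2.29691, 0.1142)–(1.32611, -2.29691, 0.1142)  len=0.3894
  (v13,v16,v14) [++-] → (0.194694, -1.6368, 0.1142)–(-0.945, -1.6368, 0.1142)  len=1.1397
  (v14,v16,v17) [-+-] → (0.194694, -1.6368, 0.1142)–(0.945, -1.6368, 0.1142)  len=0.7503
  (v15,v0,v16) [--+] → (2.45752, -0.337223, 0.1142)–(1.32611, -2.29691, 0.1142)  len=2.2628
  (v16,v0,v1) [+-+] → (2.45752, -0.337223, 0.1142)–(2.65222, 0, 0.1142)  len=0.3894
  (v16,v1,v17) [++-] → (1.51485, -0.649789, 0.1142)–(0.945, -1.6368, 0.1142)  len=1.1397
  (v17,v1,v2) [-+-] → (1.51485, -0.649789, 0.1142)–(1.89, 0, 0.1142)  len=0.7503

Chained into 2 loop(s):
  loop 1: 12 segments, perimeter = 15.9134
  loop 2: 12 segments, perimeter = 11.3400
Total perimeter = 27.253


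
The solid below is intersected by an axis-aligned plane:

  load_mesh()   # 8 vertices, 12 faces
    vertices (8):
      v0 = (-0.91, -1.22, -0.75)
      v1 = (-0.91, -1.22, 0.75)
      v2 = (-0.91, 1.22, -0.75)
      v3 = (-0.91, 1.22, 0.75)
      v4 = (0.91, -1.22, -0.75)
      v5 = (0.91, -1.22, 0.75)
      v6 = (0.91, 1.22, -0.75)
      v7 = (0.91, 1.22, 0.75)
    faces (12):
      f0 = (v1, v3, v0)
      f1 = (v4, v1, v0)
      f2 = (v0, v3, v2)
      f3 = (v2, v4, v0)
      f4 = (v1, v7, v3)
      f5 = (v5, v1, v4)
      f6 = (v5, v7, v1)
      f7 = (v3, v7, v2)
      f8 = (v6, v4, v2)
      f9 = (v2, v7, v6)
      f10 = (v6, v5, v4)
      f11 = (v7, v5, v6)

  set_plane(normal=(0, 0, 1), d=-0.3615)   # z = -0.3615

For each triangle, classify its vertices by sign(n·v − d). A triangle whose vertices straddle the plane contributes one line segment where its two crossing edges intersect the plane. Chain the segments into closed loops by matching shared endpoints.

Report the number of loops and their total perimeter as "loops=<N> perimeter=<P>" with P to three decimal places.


loops=1 perimeter=8.520

Straddling triangles (8 of 12):
  (v1,v3,v0) [++-] → (-0.91, -0.58804, -0.3615)–(-0.91, -1.22, -0.3615)  len=0.6320
  (v4,v1,v0) [-+-] → (0.43862, -1.22, -0.3615)–(-0.91, -1.22, -0.3615)  len=1.3486
  (v0,v3,v2) [-+-] → (-0.91, -0.58804, -0.3615)–(-0.91, 1.22, -0.3615)  len=1.8080
  (v5,v1,v4) [++-] → (0.43862, -1.22, -0.3615)–(0.91, -1.22, -0.3615)  len=0.4714
  (v3,v7,v2) [++-] → (-0.43862, 1.22, -0.3615)–(-0.91, 1.22, -0.3615)  len=0.4714
  (v2,v7,v6) [-+-] → (-0.43862, 1.22, -0.3615)–(0.91, 1.22, -0.3615)  len=1.3486
  (v6,v5,v4) [-+-] → (0.91, 0.58804, -0.3615)–(0.91, -1.22, -0.3615)  len=1.8080
  (v7,v5,v6) [++-] → (0.91, 0.58804, -0.3615)–(0.91, 1.22, -0.3615)  len=0.6320

Chained into 1 loop(s):
  loop 1: 8 segments, perimeter = 8.5200
Total perimeter = 8.520


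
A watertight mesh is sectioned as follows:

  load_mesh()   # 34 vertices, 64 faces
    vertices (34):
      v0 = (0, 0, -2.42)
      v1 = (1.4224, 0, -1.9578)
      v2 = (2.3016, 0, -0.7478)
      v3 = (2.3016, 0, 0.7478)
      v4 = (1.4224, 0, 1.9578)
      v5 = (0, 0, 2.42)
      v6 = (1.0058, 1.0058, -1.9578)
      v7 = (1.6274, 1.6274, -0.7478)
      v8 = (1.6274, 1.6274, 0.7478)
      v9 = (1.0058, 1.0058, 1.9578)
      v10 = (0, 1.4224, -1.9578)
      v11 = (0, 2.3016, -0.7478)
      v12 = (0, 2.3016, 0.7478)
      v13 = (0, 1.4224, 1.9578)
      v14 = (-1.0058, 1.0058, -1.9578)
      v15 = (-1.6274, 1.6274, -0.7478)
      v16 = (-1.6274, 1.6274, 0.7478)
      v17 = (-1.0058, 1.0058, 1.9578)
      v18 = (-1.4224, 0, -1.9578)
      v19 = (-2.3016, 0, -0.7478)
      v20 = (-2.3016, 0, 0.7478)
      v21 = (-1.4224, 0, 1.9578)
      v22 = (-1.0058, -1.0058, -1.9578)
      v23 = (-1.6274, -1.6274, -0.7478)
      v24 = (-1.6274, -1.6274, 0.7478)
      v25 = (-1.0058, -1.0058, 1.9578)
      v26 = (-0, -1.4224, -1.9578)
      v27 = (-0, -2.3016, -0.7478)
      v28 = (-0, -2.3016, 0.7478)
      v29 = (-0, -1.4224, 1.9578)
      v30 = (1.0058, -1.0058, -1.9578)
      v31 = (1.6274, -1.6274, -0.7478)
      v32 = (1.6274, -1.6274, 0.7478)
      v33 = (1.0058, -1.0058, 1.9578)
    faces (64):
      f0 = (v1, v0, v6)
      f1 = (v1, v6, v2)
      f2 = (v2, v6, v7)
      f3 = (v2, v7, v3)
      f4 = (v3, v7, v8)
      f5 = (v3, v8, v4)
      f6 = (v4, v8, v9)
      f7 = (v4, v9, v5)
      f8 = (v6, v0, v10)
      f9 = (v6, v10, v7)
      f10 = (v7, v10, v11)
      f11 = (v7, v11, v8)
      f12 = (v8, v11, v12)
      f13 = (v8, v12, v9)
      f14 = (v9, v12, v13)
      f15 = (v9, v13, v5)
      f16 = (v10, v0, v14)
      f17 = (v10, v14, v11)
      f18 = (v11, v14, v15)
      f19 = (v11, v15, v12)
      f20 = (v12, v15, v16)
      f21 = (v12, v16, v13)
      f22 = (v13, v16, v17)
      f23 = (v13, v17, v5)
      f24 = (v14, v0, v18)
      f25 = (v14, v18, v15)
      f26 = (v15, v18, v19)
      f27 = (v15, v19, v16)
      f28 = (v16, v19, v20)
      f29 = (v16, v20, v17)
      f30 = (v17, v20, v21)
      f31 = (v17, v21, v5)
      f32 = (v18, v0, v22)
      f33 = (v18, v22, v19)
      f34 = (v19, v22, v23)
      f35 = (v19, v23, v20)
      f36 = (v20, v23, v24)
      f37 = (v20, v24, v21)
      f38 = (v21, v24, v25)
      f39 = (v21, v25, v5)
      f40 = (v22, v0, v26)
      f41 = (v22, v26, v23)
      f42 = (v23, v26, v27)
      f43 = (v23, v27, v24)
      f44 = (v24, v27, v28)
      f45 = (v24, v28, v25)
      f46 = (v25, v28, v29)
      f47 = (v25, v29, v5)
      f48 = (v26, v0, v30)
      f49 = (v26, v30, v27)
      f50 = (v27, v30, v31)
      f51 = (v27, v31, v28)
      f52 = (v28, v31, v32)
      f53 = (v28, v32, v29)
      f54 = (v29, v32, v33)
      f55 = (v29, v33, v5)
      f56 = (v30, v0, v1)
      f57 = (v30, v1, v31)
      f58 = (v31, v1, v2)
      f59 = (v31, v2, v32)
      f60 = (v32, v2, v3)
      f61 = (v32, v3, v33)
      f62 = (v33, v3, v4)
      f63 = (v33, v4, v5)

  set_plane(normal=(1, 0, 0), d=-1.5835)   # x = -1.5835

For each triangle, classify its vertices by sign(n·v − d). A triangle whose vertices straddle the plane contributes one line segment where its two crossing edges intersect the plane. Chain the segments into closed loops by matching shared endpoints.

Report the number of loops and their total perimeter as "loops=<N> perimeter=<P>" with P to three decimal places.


loops=1 perimeter=10.705

Straddling triangles (18 of 64):
  (v11,v14,v15) [++-] → (-1.5835, 1.5835, -0.833255)–(-1.5835, 1.64559, -0.7478)  len=0.1056
  (v11,v15,v12) [+-+] → (-1.5835, 1.64559, -0.7478)–(-1.5835, 1.64559, -0.707455)  len=0.0403
  (v12,v15,v16) [+--] → (-1.5835, 1.64559, -0.707455)–(-1.5835, 1.64559, 0.7478)  len=1.4553
  (v12,v16,v13) [+-+] → (-1.5835, 1.64559, 0.7478)–(-1.5835, 1.62187, 0.78044)  len=0.0403
  (v13,v16,v17) [+-+] → (-1.5835, 1.62187, 0.78044)–(-1.5835, 1.5835, 0.833255)  len=0.0653
  (v14,v18,v15) [++-] → (-1.5835, 1.2789, -1.00692)–(-1.5835, 1.5835, -0.833255)  len=0.3506
  (v15,v18,v19) [-+-] → (-1.5835, 1.2789, -1.00692)–(-1.5835, 0, -1.73609)  len=1.4722
  (v16,v20,v17) [--+] → (-1.5835, 0.557389, 1.41835)–(-1.5835, 1.5835, 0.833255)  len=1.1812
  (v17,v20,v21) [+-+] → (-1.5835, 0.557389, 1.41835)–(-1.5835, 0, 1.73609)  len=0.6416
  (v18,v22,v19) [++-] → (-1.5835, -0.557389, -1.41835)–(-1.5835, 0, -1.73609)  len=0.6416
  (v19,v22,v23) [-+-] → (-1.5835, -0.557389, -1.41835)–(-1.5835, -1.5835, -0.833255)  len=1.1812
  (v20,v24,v21) [--+] → (-1.5835, -1.2789, 1.00692)–(-1.5835, 0, 1.73609)  len=1.4722
  (v21,v24,v25) [+-+] → (-1.5835, -1.2789, 1.00692)–(-1.5835, -1.5835, 0.833255)  len=0.3506
  (v22,v26,v23) [++-] → (-1.5835, -1.62187, -0.78044)–(-1.5835, -1.5835, -0.833255)  len=0.0653
  (v23,v26,v27) [-++] → (-1.5835, -1.62187, -0.78044)–(-1.5835, -1.64559, -0.7478)  len=0.0403
  (v23,v27,v24) [-+-] → (-1.5835, -1.64559, -0.7478)–(-1.5835, -1.64559, 0.707455)  len=1.4553
  (v24,v27,v28) [-++] → (-1.5835, -1.64559, 0.707455)–(-1.5835, -1.64559, 0.7478)  len=0.0403
  (v24,v28,v25) [-++] → (-1.5835, -1.64559, 0.7478)–(-1.5835, -1.5835, 0.833255)  len=0.1056

Chained into 1 loop(s):
  loop 1: 18 segments, perimeter = 10.7049
Total perimeter = 10.705


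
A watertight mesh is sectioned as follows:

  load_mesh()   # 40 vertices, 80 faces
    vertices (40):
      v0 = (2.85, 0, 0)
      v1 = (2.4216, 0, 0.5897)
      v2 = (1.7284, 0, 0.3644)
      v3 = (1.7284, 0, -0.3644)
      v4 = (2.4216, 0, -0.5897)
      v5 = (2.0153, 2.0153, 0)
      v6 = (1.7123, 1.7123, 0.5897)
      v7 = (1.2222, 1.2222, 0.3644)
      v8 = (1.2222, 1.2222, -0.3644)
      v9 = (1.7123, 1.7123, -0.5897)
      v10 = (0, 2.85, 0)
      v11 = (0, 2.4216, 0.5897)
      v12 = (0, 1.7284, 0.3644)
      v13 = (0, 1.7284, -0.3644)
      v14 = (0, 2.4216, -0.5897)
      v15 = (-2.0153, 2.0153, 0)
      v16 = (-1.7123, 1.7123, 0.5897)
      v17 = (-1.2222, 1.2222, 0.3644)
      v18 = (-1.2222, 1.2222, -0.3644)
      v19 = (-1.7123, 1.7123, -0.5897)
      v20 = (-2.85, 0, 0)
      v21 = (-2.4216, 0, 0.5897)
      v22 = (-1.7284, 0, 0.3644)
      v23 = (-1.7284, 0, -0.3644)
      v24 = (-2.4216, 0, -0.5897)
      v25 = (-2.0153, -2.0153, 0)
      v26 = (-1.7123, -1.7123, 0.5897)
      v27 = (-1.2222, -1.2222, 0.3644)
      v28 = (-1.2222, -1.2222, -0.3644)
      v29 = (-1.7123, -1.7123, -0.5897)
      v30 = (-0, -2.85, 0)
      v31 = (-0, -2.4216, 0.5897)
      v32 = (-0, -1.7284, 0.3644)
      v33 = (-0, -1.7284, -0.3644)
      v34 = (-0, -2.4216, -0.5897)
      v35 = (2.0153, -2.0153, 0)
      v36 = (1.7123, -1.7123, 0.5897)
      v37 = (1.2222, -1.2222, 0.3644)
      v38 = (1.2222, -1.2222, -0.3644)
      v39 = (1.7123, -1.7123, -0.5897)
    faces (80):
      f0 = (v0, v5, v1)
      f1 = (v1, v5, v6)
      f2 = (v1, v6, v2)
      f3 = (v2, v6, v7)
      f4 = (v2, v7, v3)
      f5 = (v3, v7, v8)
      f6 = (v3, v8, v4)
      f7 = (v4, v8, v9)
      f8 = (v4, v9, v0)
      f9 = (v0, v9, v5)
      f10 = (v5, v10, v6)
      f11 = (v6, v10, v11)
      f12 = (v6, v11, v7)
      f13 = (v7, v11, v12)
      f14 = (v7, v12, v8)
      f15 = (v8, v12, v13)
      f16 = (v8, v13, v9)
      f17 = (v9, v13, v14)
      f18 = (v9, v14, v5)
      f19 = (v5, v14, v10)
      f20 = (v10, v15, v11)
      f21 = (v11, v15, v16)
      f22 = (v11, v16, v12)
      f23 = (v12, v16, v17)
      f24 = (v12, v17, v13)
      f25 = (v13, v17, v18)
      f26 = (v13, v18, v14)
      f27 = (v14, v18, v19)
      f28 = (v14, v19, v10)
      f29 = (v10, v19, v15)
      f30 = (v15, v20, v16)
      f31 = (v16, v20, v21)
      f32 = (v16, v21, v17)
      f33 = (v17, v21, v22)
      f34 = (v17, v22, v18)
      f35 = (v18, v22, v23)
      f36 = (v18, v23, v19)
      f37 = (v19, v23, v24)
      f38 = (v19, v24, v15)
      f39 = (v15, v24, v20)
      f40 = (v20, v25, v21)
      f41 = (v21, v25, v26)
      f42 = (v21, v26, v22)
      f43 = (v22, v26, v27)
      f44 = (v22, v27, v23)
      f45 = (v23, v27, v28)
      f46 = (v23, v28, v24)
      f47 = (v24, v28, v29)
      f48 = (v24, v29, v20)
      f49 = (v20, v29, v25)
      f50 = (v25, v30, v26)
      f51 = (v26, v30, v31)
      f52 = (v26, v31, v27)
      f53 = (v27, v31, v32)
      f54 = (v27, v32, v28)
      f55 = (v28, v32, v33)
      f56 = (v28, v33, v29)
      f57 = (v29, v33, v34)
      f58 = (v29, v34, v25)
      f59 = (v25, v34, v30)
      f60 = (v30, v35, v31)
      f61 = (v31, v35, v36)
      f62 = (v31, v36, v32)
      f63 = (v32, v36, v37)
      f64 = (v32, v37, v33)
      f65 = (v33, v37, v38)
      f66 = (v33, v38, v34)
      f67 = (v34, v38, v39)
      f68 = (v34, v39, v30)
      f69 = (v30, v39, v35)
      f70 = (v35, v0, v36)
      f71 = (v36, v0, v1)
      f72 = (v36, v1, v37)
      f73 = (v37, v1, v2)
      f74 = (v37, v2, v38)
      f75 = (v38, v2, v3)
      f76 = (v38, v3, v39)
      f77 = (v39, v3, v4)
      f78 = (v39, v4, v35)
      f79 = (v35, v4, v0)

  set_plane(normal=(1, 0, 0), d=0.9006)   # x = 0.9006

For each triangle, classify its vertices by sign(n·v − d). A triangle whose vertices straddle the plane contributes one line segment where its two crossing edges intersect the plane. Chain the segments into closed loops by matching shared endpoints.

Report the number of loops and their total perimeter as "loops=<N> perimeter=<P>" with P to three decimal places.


Straddling triangles (20 of 80):
  (v5,v10,v6) [+-+] → (0.9006, 2.47699, 0)–(0.9006, 2.25162, 0.310158)  len=0.3834
  (v6,v10,v11) [+--] → (0.9006, 2.25162, 0.310158)–(0.9006, 2.04854, 0.5897)  len=0.3455
  (v6,v11,v7) [+-+] → (0.9006, 2.04854, 0.5897)–(0.9006, 1.5378, 0.423684)  len=0.5370
  (v7,v11,v12) [+--] → (0.9006, 1.5378, 0.423684)–(0.9006, 1.3554, 0.3644)  len=0.1918
  (v7,v12,v8) [+-+] → (0.9006, 1.3554, 0.3644)–(0.9006, 1.3554, -0.172629)  len=0.5370
  (v8,v12,v13) [+--] → (0.9006, 1.3554, -0.172629)–(0.9006, 1.3554, -0.3644)  len=0.1918
  (v8,v13,v9) [+-+] → (0.9006, 1.3554, -0.3644)–(0.9006, 1.71993, -0.482899)  len=0.3833
  (v9,v13,v14) [+--] → (0.9006, 1.71993, -0.482899)–(0.9006, 2.04854, -0.5897)  len=0.3455
  (v9,v14,v5) [+-+] → (0.9006, 2.04854, -0.5897)–(0.9006, 2.24003, -0.326174)  len=0.3258
  (v5,v14,v10) [+--] → (0.9006, 2.24003, -0.326174)–(0.9006, 2.47699, 0)  len=0.4032
  (v30,v35,v31) [-+-] → (0.9006, -2.47699, 0)–(0.9006, -2.24003, 0.326174)  len=0.4032
  (v31,v35,v36) [-++] → (0.9006, -2.24003, 0.326174)–(0.9006, -2.04854, 0.5897)  len=0.3258
  (v31,v36,v32) [-+-] → (0.9006, -2.04854, 0.5897)–(0.9006, -1.71993, 0.482899)  len=0.3455
  (v32,v36,v37) [-++] → (0.9006, -1.71993, 0.482899)–(0.9006, -1.3554, 0.3644)  len=0.3833
  (v32,v37,v33) [-+-] → (0.9006, -1.3554, 0.3644)–(0.9006, -1.3554, 0.172629)  len=0.1918
  (v33,v37,v38) [-++] → (0.9006, -1.3554, 0.172629)–(0.9006, -1.3554, -0.3644)  len=0.5370
  (v33,v38,v34) [-+-] → (0.9006, -1.3554, -0.3644)–(0.9006, -1.5378, -0.423684)  len=0.1918
  (v34,v38,v39) [-++] → (0.9006, -1.5378, -0.423684)–(0.9006, -2.04854, -0.5897)  len=0.5370
  (v34,v39,v30) [-+-] → (0.9006, -2.04854, -0.5897)–(0.9006, -2.25162, -0.310158)  len=0.3455
  (v30,v39,v35) [-++] → (0.9006, -2.25162, -0.310158)–(0.9006, -2.47699, 0)  len=0.3834

Chained into 2 loop(s):
  loop 1: 10 segments, perimeter = 3.6443
  loop 2: 10 segments, perimeter = 3.6443
Total perimeter = 7.289

loops=2 perimeter=7.289


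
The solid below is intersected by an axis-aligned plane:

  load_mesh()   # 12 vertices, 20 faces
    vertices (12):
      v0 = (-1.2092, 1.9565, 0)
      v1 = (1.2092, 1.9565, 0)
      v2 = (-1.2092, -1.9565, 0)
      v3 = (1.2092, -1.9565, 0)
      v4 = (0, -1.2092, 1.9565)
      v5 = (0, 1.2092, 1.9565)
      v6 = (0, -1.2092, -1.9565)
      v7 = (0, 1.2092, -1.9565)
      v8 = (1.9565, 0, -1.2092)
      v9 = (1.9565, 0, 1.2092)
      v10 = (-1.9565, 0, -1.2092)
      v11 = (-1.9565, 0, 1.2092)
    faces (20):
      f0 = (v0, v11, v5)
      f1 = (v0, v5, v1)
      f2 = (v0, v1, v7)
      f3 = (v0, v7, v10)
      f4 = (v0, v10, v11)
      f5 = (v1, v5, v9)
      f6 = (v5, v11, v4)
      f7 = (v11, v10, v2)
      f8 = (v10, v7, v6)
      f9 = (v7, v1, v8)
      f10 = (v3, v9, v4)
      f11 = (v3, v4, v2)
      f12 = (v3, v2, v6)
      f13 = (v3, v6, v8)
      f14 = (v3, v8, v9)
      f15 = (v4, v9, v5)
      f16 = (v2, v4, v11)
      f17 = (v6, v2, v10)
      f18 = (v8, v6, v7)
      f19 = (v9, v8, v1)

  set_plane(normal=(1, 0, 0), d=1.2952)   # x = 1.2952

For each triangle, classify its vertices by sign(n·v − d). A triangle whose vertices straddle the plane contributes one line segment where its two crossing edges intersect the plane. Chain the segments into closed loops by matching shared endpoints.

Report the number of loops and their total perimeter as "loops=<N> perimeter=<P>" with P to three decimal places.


loops=1 perimeter=9.673

Straddling triangles (8 of 20):
  (v1,v5,v9) [--+] → (1.2952, 0.408711, 1.46179)–(1.2952, 1.73134, 0.139156)  len=1.8705
  (v7,v1,v8) [--+] → (1.2952, 1.73134, -0.139156)–(1.2952, 0.408711, -1.46179)  len=1.8705
  (v3,v9,v4) [-+-] → (1.2952, -1.73134, 0.139156)–(1.2952, -0.408711, 1.46179)  len=1.8705
  (v3,v6,v8) [--+] → (1.2952, -0.408711, -1.46179)–(1.2952, -1.73134, -0.139156)  len=1.8705
  (v3,v8,v9) [-++] → (1.2952, -1.73134, -0.139156)–(1.2952, -1.73134, 0.139156)  len=0.2783
  (v4,v9,v5) [-+-] → (1.2952, -0.408711, 1.46179)–(1.2952, 0.408711, 1.46179)  len=0.8174
  (v8,v6,v7) [+--] → (1.2952, -0.408711, -1.46179)–(1.2952, 0.408711, -1.46179)  len=0.8174
  (v9,v8,v1) [++-] → (1.2952, 1.73134, -0.139156)–(1.2952, 1.73134, 0.139156)  len=0.2783

Chained into 1 loop(s):
  loop 1: 8 segments, perimeter = 9.6734
Total perimeter = 9.673


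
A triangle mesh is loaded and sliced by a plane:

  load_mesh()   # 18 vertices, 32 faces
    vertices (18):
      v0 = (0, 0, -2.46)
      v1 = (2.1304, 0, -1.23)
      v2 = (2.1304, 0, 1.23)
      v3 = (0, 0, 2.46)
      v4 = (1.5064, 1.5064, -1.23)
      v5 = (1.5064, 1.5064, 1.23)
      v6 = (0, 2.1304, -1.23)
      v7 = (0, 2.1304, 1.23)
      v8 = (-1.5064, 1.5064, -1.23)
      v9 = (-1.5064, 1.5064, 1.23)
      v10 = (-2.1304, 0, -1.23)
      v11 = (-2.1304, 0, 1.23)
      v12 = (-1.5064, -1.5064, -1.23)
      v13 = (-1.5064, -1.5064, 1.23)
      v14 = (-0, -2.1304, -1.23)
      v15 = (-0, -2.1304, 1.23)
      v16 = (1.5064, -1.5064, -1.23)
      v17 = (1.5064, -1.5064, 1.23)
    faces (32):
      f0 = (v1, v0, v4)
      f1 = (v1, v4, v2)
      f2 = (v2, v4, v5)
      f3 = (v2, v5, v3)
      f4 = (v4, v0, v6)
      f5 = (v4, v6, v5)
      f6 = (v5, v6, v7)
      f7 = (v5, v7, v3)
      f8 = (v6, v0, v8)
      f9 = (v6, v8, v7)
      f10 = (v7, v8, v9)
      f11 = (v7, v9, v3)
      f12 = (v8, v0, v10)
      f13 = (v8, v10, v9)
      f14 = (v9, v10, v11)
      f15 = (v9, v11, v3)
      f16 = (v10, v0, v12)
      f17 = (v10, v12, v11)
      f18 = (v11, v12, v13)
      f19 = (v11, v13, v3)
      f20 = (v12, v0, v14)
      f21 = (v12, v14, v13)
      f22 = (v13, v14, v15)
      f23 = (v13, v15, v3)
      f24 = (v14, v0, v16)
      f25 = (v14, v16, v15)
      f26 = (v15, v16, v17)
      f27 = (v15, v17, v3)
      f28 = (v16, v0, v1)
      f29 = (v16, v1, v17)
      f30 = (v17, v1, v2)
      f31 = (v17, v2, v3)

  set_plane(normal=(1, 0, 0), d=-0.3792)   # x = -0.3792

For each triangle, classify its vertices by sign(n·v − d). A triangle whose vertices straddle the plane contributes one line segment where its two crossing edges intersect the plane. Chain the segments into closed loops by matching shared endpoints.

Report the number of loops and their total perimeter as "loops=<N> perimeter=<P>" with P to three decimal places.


Straddling triangles (12 of 32):
  (v6,v0,v8) [++-] → (-0.3792, 0.3792, -2.15038)–(-0.3792, 1.97332, -1.23)  len=1.8407
  (v6,v8,v7) [+-+] → (-0.3792, 1.97332, -1.23)–(-0.3792, 1.97332, 0.610754)  len=1.8408
  (v7,v8,v9) [+--] → (-0.3792, 1.97332, 0.610754)–(-0.3792, 1.97332, 1.23)  len=0.6192
  (v7,v9,v3) [+-+] → (-0.3792, 1.97332, 1.23)–(-0.3792, 0.3792, 2.15038)  len=1.8407
  (v8,v0,v10) [-+-] → (-0.3792, 0.3792, -2.15038)–(-0.3792, 0, -2.24107)  len=0.3899
  (v9,v11,v3) [--+] → (-0.3792, 0, 2.24107)–(-0.3792, 0.3792, 2.15038)  len=0.3899
  (v10,v0,v12) [-+-] → (-0.3792, 0, -2.24107)–(-0.3792, -0.3792, -2.15038)  len=0.3899
  (v11,v13,v3) [--+] → (-0.3792, -0.3792, 2.15038)–(-0.3792, 0, 2.24107)  len=0.3899
  (v12,v0,v14) [-++] → (-0.3792, -0.3792, -2.15038)–(-0.3792, -1.97332, -1.23)  len=1.8407
  (v12,v14,v13) [-+-] → (-0.3792, -1.97332, -1.23)–(-0.3792, -1.97332, -0.610754)  len=0.6192
  (v13,v14,v15) [-++] → (-0.3792, -1.97332, -0.610754)–(-0.3792, -1.97332, 1.23)  len=1.8408
  (v13,v15,v3) [-++] → (-0.3792, -1.97332, 1.23)–(-0.3792, -0.3792, 2.15038)  len=1.8407

Chained into 1 loop(s):
  loop 1: 12 segments, perimeter = 13.8425
Total perimeter = 13.843

loops=1 perimeter=13.843


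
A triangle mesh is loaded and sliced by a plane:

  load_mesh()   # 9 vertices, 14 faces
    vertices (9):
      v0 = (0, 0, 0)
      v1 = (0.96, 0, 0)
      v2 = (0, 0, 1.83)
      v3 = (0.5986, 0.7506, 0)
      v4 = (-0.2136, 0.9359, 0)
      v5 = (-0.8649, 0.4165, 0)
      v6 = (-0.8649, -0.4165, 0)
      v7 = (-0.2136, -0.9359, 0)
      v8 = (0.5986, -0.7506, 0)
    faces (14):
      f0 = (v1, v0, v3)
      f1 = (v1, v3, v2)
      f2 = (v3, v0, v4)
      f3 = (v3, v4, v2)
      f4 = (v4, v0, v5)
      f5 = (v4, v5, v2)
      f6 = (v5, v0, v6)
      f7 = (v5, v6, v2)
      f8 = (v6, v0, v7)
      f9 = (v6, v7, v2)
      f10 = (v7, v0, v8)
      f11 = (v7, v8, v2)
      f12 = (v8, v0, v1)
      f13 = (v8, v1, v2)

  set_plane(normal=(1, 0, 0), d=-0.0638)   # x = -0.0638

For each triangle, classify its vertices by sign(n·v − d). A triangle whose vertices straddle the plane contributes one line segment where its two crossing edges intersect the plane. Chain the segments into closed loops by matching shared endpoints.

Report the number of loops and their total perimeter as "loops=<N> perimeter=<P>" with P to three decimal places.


loops=1 perimeter=5.679

Straddling triangles (10 of 14):
  (v3,v0,v4) [++-] → (-0.0638, 0.279543, 0)–(-0.0638, 0.901724, 0)  len=0.6222
  (v3,v4,v2) [+-+] → (-0.0638, 0.901724, 0)–(-0.0638, 0.279543, 1.2834)  len=1.4263
  (v4,v0,v5) [-+-] → (-0.0638, 0.279543, 0)–(-0.0638, 0.0307234, 0)  len=0.2488
  (v4,v5,v2) [--+] → (-0.0638, 0.0307234, 1.69501)–(-0.0638, 0.279543, 1.2834)  len=0.4810
  (v5,v0,v6) [-+-] → (-0.0638, 0.0307234, 0)–(-0.0638, -0.0307234, 0)  len=0.0614
  (v5,v6,v2) [--+] → (-0.0638, -0.0307234, 1.69501)–(-0.0638, 0.0307234, 1.69501)  len=0.0614
  (v6,v0,v7) [-+-] → (-0.0638, -0.0307234, 0)–(-0.0638, -0.279543, 0)  len=0.2488
  (v6,v7,v2) [--+] → (-0.0638, -0.279543, 1.2834)–(-0.0638, -0.0307234, 1.69501)  len=0.4810
  (v7,v0,v8) [-++] → (-0.0638, -0.279543, 0)–(-0.0638, -0.901724, 0)  len=0.6222
  (v7,v8,v2) [-++] → (-0.0638, -0.901724, 0)–(-0.0638, -0.279543, 1.2834)  len=1.4263

Chained into 1 loop(s):
  loop 1: 10 segments, perimeter = 5.6794
Total perimeter = 5.679
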